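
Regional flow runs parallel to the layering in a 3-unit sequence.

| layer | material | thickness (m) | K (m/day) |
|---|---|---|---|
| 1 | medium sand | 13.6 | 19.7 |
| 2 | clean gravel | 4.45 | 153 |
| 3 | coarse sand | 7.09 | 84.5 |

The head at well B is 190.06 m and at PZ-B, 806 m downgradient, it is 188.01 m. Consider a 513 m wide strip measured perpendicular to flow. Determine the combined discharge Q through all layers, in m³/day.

2020

Flow is parallel to layering, so each bed carries its own Darcy discharge and the transmissivities add.
Σ(K_i·b_i) = 19.7×13.6 + 153×4.45 + 84.5×7.09 = 1548 m²/day.
Hydraulic gradient i = (190.06 − 188.01) / 806 = 2.05 / 806 = 0.002543.
Q = Σ(K_i·b_i) · W · i = 1548 × 513 × 0.002543 = 2020 m³/day.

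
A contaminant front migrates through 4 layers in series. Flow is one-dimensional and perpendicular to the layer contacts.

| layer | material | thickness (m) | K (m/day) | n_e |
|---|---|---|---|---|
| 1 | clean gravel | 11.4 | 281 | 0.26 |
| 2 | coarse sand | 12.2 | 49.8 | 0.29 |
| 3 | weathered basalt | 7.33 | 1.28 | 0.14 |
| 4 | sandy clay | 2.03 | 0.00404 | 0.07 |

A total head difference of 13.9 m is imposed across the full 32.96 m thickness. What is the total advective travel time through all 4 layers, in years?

0.768

With flow normal to the layers, continuity requires the same specific discharge q through every layer.
Σ(b_i/K_i) = 11.4/281 + 12.2/49.8 + 7.33/1.28 + 2.03/0.00404 = 508.5 d.
q = Δh / Σ(b_i/K_i) = 13.9 / 508.5 = 0.02734 m/day.
In each layer the seepage velocity is v_i = q/n_i, so the layer transit time is t_i = b_i·n_i / q:
  layer 1 (clean gravel): t_1 = 11.4 × 0.26 / 0.02734 = 108.4 d
  layer 2 (coarse sand): t_2 = 12.2 × 0.29 / 0.02734 = 129.4 d
  layer 3 (weathered basalt): t_3 = 7.33 × 0.14 / 0.02734 = 37.54 d
  layer 4 (sandy clay): t_4 = 2.03 × 0.07 / 0.02734 = 5.198 d
Total t = Σ t_i = 280.6 days = 0.7682 years.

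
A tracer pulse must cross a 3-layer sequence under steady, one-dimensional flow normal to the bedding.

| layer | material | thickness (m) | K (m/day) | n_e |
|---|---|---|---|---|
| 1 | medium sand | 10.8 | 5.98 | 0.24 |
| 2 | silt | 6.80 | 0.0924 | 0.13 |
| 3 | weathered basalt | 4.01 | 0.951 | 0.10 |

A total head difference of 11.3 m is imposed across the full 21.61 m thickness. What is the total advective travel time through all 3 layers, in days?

With flow normal to the layers, continuity requires the same specific discharge q through every layer.
Σ(b_i/K_i) = 10.8/5.98 + 6.80/0.0924 + 4.01/0.951 = 79.62 d.
q = Δh / Σ(b_i/K_i) = 11.3 / 79.62 = 0.1419 m/day.
In each layer the seepage velocity is v_i = q/n_i, so the layer transit time is t_i = b_i·n_i / q:
  layer 1 (medium sand): t_1 = 10.8 × 0.24 / 0.1419 = 18.26 d
  layer 2 (silt): t_2 = 6.80 × 0.13 / 0.1419 = 6.228 d
  layer 3 (weathered basalt): t_3 = 4.01 × 0.10 / 0.1419 = 2.825 d
Total t = Σ t_i = 27.32 days.

27.3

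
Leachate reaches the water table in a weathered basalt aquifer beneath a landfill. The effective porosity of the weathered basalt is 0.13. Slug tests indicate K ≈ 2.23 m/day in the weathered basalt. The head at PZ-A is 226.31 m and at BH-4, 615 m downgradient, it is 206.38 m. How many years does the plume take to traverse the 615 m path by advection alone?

3.03

Hydraulic gradient i = (226.31 − 206.38) / 615 = 19.93 / 615 = 0.03241.
Darcy flux q = K · i = 2.230 × 0.03241 = 0.07227 m/day.
Seepage velocity v = q / n_e = 0.07227 / 0.13 = 0.5559 m/day.
Travel time t = L / v = 615 / 0.5559 = 1106 days = 3.029 years.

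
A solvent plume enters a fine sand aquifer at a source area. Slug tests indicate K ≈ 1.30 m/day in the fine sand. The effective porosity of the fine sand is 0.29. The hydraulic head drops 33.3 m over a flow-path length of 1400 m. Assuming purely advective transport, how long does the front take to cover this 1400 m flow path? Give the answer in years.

35.9

Hydraulic gradient i = Δh / L = 33.3 / 1400 = 0.02379.
Darcy flux q = K · i = 1.300 × 0.02379 = 0.03092 m/day.
Seepage velocity v = q / n_e = 0.03092 / 0.29 = 0.1066 m/day.
Travel time t = L / v = 1400 / 0.1066 = 13130 days = 35.95 years.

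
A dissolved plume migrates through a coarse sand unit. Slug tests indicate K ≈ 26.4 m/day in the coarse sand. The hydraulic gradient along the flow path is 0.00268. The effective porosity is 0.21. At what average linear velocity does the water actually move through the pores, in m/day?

0.337

Hydraulic gradient i = 0.00268.
Darcy flux q = K · i = 26.40 × 0.002680 = 0.07075 m/day.
Seepage velocity v = q / n_e = 0.07075 / 0.21 = 0.3369 m/day.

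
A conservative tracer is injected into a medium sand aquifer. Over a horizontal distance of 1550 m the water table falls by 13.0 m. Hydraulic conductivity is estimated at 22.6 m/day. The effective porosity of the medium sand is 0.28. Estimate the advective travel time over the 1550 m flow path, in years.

Hydraulic gradient i = Δh / L = 13.0 / 1550 = 0.008387.
Darcy flux q = K · i = 22.60 × 0.008387 = 0.1895 m/day.
Seepage velocity v = q / n_e = 0.1895 / 0.28 = 0.6770 m/day.
Travel time t = L / v = 1550 / 0.6770 = 2290 days = 6.269 years.

6.27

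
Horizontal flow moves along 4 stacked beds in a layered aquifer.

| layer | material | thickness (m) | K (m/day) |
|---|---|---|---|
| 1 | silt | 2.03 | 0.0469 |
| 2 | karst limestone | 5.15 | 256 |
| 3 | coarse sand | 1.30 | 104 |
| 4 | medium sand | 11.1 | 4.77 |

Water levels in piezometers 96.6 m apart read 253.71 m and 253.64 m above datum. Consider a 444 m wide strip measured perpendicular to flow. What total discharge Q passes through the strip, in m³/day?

485

Flow is parallel to layering, so each bed carries its own Darcy discharge and the transmissivities add.
Σ(K_i·b_i) = 0.0469×2.03 + 256×5.15 + 104×1.30 + 4.77×11.1 = 1507 m²/day.
Hydraulic gradient i = (253.71 − 253.64) / 96.6 = 0.07 / 96.6 = 0.0007246.
Q = Σ(K_i·b_i) · W · i = 1507 × 444 × 0.0007246 = 484.7 m³/day.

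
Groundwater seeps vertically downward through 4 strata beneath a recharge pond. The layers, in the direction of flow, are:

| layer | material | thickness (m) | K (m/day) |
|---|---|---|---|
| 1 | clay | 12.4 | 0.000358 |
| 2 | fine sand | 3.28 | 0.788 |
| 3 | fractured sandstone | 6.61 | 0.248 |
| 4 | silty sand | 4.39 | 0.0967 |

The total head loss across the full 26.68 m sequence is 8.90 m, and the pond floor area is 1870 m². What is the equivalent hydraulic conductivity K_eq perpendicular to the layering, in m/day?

0.000769

Flow is perpendicular to layering, so the layers act in series and the equivalent K is the thickness-weighted harmonic mean.
Total thickness L = 12.4 + 3.28 + 6.61 + 4.39 = 26.68 m.
Σ(b_i/K_i) = 12.4/0.000358 + 3.28/0.788 + 6.61/0.248 + 4.39/0.0967 = 34713 d.
K_eq = L / Σ(b_i/K_i) = 26.68 / 34713 = 0.0007686 m/day.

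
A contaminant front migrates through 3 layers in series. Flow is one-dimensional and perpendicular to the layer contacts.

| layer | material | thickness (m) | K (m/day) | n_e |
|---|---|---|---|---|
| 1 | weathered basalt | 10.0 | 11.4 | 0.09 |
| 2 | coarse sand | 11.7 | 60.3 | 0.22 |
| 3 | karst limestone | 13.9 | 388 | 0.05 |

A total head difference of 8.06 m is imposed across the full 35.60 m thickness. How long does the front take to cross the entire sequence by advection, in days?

With flow normal to the layers, continuity requires the same specific discharge q through every layer.
Σ(b_i/K_i) = 10.0/11.4 + 11.7/60.3 + 13.9/388 = 1.107 d.
q = Δh / Σ(b_i/K_i) = 8.06 / 1.107 = 7.281 m/day.
In each layer the seepage velocity is v_i = q/n_i, so the layer transit time is t_i = b_i·n_i / q:
  layer 1 (weathered basalt): t_1 = 10.0 × 0.09 / 7.281 = 0.1236 d
  layer 2 (coarse sand): t_2 = 11.7 × 0.22 / 7.281 = 0.3535 d
  layer 3 (karst limestone): t_3 = 13.9 × 0.05 / 7.281 = 0.09546 d
Total t = Σ t_i = 0.5726 days.

0.573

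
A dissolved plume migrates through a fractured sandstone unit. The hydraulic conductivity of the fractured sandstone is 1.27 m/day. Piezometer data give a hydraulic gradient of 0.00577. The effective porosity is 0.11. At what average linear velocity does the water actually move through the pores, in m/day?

Hydraulic gradient i = 0.00577.
Darcy flux q = K · i = 1.270 × 0.005770 = 0.007328 m/day.
Seepage velocity v = q / n_e = 0.007328 / 0.11 = 0.06662 m/day.

0.0666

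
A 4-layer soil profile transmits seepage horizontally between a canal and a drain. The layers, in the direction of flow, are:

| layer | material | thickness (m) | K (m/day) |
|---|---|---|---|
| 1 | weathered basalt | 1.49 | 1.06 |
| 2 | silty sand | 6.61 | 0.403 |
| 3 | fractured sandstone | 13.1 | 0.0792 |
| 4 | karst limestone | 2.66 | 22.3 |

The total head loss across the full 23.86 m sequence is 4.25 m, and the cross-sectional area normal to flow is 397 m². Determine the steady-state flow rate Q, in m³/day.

9.20

Flow is perpendicular to layering, so the layers act in series and the equivalent K is the thickness-weighted harmonic mean.
Total thickness L = 1.49 + 6.61 + 13.1 + 2.66 = 23.86 m.
Σ(b_i/K_i) = 1.49/1.06 + 6.61/0.403 + 13.1/0.0792 + 2.66/22.3 = 183.3 d.
K_eq = L / Σ(b_i/K_i) = 23.86 / 183.3 = 0.1301 m/day.
Q = K_eq · A · (Δh/L) = 0.1301 × 397 × (4.25/23.86) = 9.203 m³/day.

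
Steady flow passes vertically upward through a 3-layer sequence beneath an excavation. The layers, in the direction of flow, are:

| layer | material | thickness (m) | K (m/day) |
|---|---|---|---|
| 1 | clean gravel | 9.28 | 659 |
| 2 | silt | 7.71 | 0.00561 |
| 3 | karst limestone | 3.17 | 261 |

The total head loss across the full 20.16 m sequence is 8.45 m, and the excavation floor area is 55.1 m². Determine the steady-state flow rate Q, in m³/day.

0.339

Flow is perpendicular to layering, so the layers act in series and the equivalent K is the thickness-weighted harmonic mean.
Total thickness L = 9.28 + 7.71 + 3.17 = 20.16 m.
Σ(b_i/K_i) = 9.28/659 + 7.71/0.00561 + 3.17/261 = 1374 d.
K_eq = L / Σ(b_i/K_i) = 20.16 / 1374 = 0.01467 m/day.
Q = K_eq · A · (Δh/L) = 0.01467 × 55.1 × (8.45/20.16) = 0.3388 m³/day.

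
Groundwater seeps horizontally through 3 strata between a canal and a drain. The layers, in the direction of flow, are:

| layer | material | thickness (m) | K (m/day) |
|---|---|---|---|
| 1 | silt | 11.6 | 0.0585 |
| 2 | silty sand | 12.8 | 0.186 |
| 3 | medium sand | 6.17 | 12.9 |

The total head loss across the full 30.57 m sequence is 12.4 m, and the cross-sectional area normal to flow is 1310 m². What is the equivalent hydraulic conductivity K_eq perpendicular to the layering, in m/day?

0.114

Flow is perpendicular to layering, so the layers act in series and the equivalent K is the thickness-weighted harmonic mean.
Total thickness L = 11.6 + 12.8 + 6.17 = 30.57 m.
Σ(b_i/K_i) = 11.6/0.0585 + 12.8/0.186 + 6.17/12.9 = 267.6 d.
K_eq = L / Σ(b_i/K_i) = 30.57 / 267.6 = 0.1142 m/day.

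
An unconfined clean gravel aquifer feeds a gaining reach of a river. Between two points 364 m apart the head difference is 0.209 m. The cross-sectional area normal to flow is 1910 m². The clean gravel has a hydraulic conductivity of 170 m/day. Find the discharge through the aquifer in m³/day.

186

Hydraulic gradient i = Δh / L = 0.209 / 364 = 0.0005742.
Darcy's law: Q = K · A · i = 170.0 × 1910 × 0.0005742 = 186.4 m³/day.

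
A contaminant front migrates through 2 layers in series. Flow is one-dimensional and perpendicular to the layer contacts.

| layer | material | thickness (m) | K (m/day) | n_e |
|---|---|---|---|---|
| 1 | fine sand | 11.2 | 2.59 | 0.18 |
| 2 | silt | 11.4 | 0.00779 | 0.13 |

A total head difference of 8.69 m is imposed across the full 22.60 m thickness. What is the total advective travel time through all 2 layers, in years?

With flow normal to the layers, continuity requires the same specific discharge q through every layer.
Σ(b_i/K_i) = 11.2/2.59 + 11.4/0.00779 = 1468 d.
q = Δh / Σ(b_i/K_i) = 8.69 / 1468 = 0.005921 m/day.
In each layer the seepage velocity is v_i = q/n_i, so the layer transit time is t_i = b_i·n_i / q:
  layer 1 (fine sand): t_1 = 11.2 × 0.18 / 0.005921 = 340.5 d
  layer 2 (silt): t_2 = 11.4 × 0.13 / 0.005921 = 250.3 d
Total t = Σ t_i = 590.8 days = 1.618 years.

1.62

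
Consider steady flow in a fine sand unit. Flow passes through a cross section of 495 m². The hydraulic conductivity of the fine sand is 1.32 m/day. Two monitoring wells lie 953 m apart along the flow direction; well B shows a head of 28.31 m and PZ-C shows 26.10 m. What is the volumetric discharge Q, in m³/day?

Hydraulic gradient i = (28.31 − 26.10) / 953 = 2.21 / 953 = 0.002319.
Darcy's law: Q = K · A · i = 1.320 × 495.0 × 0.002319 = 1.515 m³/day.

1.52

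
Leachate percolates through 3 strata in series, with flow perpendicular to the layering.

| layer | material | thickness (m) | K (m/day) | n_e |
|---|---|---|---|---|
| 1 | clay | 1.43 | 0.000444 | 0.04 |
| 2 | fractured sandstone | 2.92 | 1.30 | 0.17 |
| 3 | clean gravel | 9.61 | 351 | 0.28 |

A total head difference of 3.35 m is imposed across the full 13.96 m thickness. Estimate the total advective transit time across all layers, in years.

8.55

With flow normal to the layers, continuity requires the same specific discharge q through every layer.
Σ(b_i/K_i) = 1.43/0.000444 + 2.92/1.30 + 9.61/351 = 3223 d.
q = Δh / Σ(b_i/K_i) = 3.35 / 3223 = 0.001039 m/day.
In each layer the seepage velocity is v_i = q/n_i, so the layer transit time is t_i = b_i·n_i / q:
  layer 1 (clay): t_1 = 1.43 × 0.04 / 0.001039 = 55.03 d
  layer 2 (fractured sandstone): t_2 = 2.92 × 0.17 / 0.001039 = 477.6 d
  layer 3 (clean gravel): t_3 = 9.61 × 0.28 / 0.001039 = 2589 d
Total t = Σ t_i = 3121 days = 8.546 years.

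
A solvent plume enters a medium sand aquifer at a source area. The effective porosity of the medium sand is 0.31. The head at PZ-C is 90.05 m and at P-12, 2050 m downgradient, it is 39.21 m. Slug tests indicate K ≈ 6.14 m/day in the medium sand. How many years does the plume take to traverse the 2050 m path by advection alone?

Hydraulic gradient i = (90.05 − 39.21) / 2050 = 50.84 / 2050 = 0.02480.
Darcy flux q = K · i = 6.140 × 0.02480 = 0.1523 m/day.
Seepage velocity v = q / n_e = 0.1523 / 0.31 = 0.4912 m/day.
Travel time t = L / v = 2050 / 0.4912 = 4173 days = 11.43 years.

11.4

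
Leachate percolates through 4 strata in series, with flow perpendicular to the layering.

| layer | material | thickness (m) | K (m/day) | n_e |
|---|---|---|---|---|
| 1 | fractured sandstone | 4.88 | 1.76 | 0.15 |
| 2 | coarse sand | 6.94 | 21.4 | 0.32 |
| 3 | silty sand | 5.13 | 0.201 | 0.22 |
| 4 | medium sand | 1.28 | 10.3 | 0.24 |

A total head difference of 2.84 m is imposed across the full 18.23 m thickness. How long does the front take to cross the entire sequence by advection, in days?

44.4

With flow normal to the layers, continuity requires the same specific discharge q through every layer.
Σ(b_i/K_i) = 4.88/1.76 + 6.94/21.4 + 5.13/0.201 + 1.28/10.3 = 28.74 d.
q = Δh / Σ(b_i/K_i) = 2.84 / 28.74 = 0.09880 m/day.
In each layer the seepage velocity is v_i = q/n_i, so the layer transit time is t_i = b_i·n_i / q:
  layer 1 (fractured sandstone): t_1 = 4.88 × 0.15 / 0.09880 = 7.409 d
  layer 2 (coarse sand): t_2 = 6.94 × 0.32 / 0.09880 = 22.48 d
  layer 3 (silty sand): t_3 = 5.13 × 0.22 / 0.09880 = 11.42 d
  layer 4 (medium sand): t_4 = 1.28 × 0.24 / 0.09880 = 3.109 d
Total t = Σ t_i = 44.42 days.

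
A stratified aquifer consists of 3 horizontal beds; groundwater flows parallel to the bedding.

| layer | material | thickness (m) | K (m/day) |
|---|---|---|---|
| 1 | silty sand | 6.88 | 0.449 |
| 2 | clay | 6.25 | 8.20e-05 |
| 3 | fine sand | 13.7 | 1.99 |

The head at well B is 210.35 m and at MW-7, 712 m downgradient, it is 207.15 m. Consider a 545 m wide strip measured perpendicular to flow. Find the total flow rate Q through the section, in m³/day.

Flow is parallel to layering, so each bed carries its own Darcy discharge and the transmissivities add.
Σ(K_i·b_i) = 0.449×6.88 + 8.20e-05×6.25 + 1.99×13.7 = 30.35 m²/day.
Hydraulic gradient i = (210.35 − 207.15) / 712 = 3.2 / 712 = 0.004494.
Q = Σ(K_i·b_i) · W · i = 30.35 × 545 × 0.004494 = 74.35 m³/day.

74.3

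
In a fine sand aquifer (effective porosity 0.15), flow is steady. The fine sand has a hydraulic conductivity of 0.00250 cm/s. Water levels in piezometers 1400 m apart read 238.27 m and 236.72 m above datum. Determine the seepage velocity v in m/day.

0.0159

Convert K: 0.00250 cm/s × 864 = 2.160 m/day.
Hydraulic gradient i = (238.27 − 236.72) / 1400 = 1.55 / 1400 = 0.001107.
Darcy flux q = K · i = 2.160 × 0.001107 = 0.002391 m/day.
Seepage velocity v = q / n_e = 0.002391 / 0.15 = 0.01594 m/day.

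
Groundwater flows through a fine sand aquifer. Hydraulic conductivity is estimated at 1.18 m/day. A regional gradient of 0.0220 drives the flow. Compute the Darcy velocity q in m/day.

Hydraulic gradient i = 0.0220.
Specific discharge q = K · i = 1.180 × 0.02200 = 0.02596 m/day.

0.0260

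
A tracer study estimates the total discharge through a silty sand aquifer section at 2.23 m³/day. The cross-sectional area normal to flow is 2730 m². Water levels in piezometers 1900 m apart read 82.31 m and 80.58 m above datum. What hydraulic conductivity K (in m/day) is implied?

0.897

Hydraulic gradient i = (82.31 − 80.58) / 1900 = 1.73 / 1900 = 0.0009105.
From Q = K·A·i, K = Q / (A·i) = 2.23 / (2730 × 0.0009105) = 0.8971 m/day.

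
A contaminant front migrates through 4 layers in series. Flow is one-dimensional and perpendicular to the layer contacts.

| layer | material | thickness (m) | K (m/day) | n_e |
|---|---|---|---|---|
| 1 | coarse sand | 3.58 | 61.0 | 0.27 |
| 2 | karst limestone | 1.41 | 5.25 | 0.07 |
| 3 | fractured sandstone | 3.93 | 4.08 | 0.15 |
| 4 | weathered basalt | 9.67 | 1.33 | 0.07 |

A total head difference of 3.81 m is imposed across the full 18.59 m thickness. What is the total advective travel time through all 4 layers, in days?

With flow normal to the layers, continuity requires the same specific discharge q through every layer.
Σ(b_i/K_i) = 3.58/61.0 + 1.41/5.25 + 3.93/4.08 + 9.67/1.33 = 8.561 d.
q = Δh / Σ(b_i/K_i) = 3.81 / 8.561 = 0.4450 m/day.
In each layer the seepage velocity is v_i = q/n_i, so the layer transit time is t_i = b_i·n_i / q:
  layer 1 (coarse sand): t_1 = 3.58 × 0.27 / 0.4450 = 2.172 d
  layer 2 (karst limestone): t_2 = 1.41 × 0.07 / 0.4450 = 0.2218 d
  layer 3 (fractured sandstone): t_3 = 3.93 × 0.15 / 0.4450 = 1.325 d
  layer 4 (weathered basalt): t_4 = 9.67 × 0.07 / 0.4450 = 1.521 d
Total t = Σ t_i = 5.239 days.

5.24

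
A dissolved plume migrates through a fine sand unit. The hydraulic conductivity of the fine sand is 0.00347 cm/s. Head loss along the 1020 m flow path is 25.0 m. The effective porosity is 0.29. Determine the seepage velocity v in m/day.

0.253

Convert K: 0.00347 cm/s × 864 = 2.998 m/day.
Hydraulic gradient i = Δh / L = 25.0 / 1020 = 0.02451.
Darcy flux q = K · i = 2.998 × 0.02451 = 0.07348 m/day.
Seepage velocity v = q / n_e = 0.07348 / 0.29 = 0.2534 m/day.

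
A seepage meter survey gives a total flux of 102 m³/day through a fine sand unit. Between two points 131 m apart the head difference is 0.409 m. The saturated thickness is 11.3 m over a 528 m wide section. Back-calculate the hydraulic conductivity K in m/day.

5.48

Cross-sectional area A = 528 × 11.3 = 5966 m².
Hydraulic gradient i = Δh / L = 0.409 / 131 = 0.003122.
From Q = K·A·i, K = Q / (A·i) = 102 / (5966 × 0.003122) = 5.476 m/day.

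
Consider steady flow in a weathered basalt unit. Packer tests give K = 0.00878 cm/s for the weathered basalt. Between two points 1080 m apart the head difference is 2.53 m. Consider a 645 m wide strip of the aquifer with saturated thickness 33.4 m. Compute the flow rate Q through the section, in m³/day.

Convert K: 0.00878 cm/s × 864 = 7.586 m/day.
Cross-sectional area A = 645 × 33.4 = 21543 m².
Hydraulic gradient i = Δh / L = 2.53 / 1080 = 0.002343.
Darcy's law: Q = K · A · i = 7.586 × 21543 × 0.002343 = 382.8 m³/day.

383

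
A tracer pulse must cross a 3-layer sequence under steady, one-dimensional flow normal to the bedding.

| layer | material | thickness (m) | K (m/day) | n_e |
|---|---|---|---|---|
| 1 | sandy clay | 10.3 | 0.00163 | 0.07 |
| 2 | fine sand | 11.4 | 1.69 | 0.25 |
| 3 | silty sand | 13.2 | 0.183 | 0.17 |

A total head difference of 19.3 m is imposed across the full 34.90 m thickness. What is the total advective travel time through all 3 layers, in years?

With flow normal to the layers, continuity requires the same specific discharge q through every layer.
Σ(b_i/K_i) = 10.3/0.00163 + 11.4/1.69 + 13.2/0.183 = 6398 d.
q = Δh / Σ(b_i/K_i) = 19.3 / 6398 = 0.003017 m/day.
In each layer the seepage velocity is v_i = q/n_i, so the layer transit time is t_i = b_i·n_i / q:
  layer 1 (sandy clay): t_1 = 10.3 × 0.07 / 0.003017 = 239.0 d
  layer 2 (fine sand): t_2 = 11.4 × 0.25 / 0.003017 = 944.8 d
  layer 3 (silty sand): t_3 = 13.2 × 0.17 / 0.003017 = 743.9 d
Total t = Σ t_i = 1928 days = 5.278 years.

5.28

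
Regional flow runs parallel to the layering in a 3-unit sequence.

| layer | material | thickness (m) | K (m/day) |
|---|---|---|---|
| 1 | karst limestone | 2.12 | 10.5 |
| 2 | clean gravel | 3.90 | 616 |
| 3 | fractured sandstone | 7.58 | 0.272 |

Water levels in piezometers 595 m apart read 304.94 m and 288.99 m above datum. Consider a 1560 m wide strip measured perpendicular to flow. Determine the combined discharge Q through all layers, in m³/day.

101000

Flow is parallel to layering, so each bed carries its own Darcy discharge and the transmissivities add.
Σ(K_i·b_i) = 10.5×2.12 + 616×3.90 + 0.272×7.58 = 2427 m²/day.
Hydraulic gradient i = (304.94 − 288.99) / 595 = 15.95 / 595 = 0.02681.
Q = Σ(K_i·b_i) · W · i = 2427 × 1560 × 0.02681 = 1.015e+05 m³/day.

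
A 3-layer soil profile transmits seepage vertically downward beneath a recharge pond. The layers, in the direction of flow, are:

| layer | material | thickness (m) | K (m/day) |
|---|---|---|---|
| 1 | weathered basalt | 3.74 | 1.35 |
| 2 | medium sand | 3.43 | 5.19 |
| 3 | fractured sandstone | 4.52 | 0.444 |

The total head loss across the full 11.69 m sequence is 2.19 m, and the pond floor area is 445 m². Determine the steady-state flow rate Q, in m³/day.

71.6

Flow is perpendicular to layering, so the layers act in series and the equivalent K is the thickness-weighted harmonic mean.
Total thickness L = 3.74 + 3.43 + 4.52 = 11.69 m.
Σ(b_i/K_i) = 3.74/1.35 + 3.43/5.19 + 4.52/0.444 = 13.61 d.
K_eq = L / Σ(b_i/K_i) = 11.69 / 13.61 = 0.8588 m/day.
Q = K_eq · A · (Δh/L) = 0.8588 × 445 × (2.19/11.69) = 71.60 m³/day.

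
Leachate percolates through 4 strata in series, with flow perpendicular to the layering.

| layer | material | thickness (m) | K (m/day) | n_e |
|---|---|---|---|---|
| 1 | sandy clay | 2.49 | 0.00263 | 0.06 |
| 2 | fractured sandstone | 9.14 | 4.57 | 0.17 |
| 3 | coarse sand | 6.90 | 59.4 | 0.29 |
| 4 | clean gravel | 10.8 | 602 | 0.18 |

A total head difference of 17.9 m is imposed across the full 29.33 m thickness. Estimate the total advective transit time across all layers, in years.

With flow normal to the layers, continuity requires the same specific discharge q through every layer.
Σ(b_i/K_i) = 2.49/0.00263 + 9.14/4.57 + 6.90/59.4 + 10.8/602 = 948.9 d.
q = Δh / Σ(b_i/K_i) = 17.9 / 948.9 = 0.01886 m/day.
In each layer the seepage velocity is v_i = q/n_i, so the layer transit time is t_i = b_i·n_i / q:
  layer 1 (sandy clay): t_1 = 2.49 × 0.06 / 0.01886 = 7.920 d
  layer 2 (fractured sandstone): t_2 = 9.14 × 0.17 / 0.01886 = 82.37 d
  layer 3 (coarse sand): t_3 = 6.90 × 0.29 / 0.01886 = 106.1 d
  layer 4 (clean gravel): t_4 = 10.8 × 0.18 / 0.01886 = 103.1 d
Total t = Σ t_i = 299.4 days = 0.8198 years.

0.820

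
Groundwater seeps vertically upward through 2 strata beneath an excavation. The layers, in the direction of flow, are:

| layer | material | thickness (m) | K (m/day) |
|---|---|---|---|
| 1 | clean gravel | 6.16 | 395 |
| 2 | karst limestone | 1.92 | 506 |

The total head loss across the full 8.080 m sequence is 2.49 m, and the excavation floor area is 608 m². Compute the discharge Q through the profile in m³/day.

78100

Flow is perpendicular to layering, so the layers act in series and the equivalent K is the thickness-weighted harmonic mean.
Total thickness L = 6.16 + 1.92 = 8.080 m.
Σ(b_i/K_i) = 6.16/395 + 1.92/506 = 0.01939 d.
K_eq = L / Σ(b_i/K_i) = 8.080 / 0.01939 = 416.7 m/day.
Q = K_eq · A · (Δh/L) = 416.7 × 608 × (2.49/8.080) = 78080 m³/day.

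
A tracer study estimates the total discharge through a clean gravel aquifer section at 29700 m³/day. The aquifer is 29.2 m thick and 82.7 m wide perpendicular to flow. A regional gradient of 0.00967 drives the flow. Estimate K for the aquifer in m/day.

1270

Cross-sectional area A = 82.7 × 29.2 = 2415 m².
Hydraulic gradient i = 0.00967.
From Q = K·A·i, K = Q / (A·i) = 29700 / (2415 × 0.009670) = 1272 m/day.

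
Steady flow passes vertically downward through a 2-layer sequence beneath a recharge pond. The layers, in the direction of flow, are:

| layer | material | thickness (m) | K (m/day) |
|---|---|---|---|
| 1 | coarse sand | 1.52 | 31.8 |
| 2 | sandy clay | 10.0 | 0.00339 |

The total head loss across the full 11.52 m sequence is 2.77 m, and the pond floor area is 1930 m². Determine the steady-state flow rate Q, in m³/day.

Flow is perpendicular to layering, so the layers act in series and the equivalent K is the thickness-weighted harmonic mean.
Total thickness L = 1.52 + 10.0 = 11.52 m.
Σ(b_i/K_i) = 1.52/31.8 + 10.0/0.00339 = 2950 d.
K_eq = L / Σ(b_i/K_i) = 11.52 / 2950 = 0.003905 m/day.
Q = K_eq · A · (Δh/L) = 0.003905 × 1930 × (2.77/11.52) = 1.812 m³/day.

1.81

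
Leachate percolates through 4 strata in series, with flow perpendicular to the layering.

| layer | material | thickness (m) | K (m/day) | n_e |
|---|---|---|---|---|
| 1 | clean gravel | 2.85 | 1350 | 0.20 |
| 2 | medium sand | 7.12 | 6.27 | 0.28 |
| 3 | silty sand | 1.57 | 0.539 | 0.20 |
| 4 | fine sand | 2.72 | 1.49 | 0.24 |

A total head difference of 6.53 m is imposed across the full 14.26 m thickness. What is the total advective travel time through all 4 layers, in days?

3.18

With flow normal to the layers, continuity requires the same specific discharge q through every layer.
Σ(b_i/K_i) = 2.85/1350 + 7.12/6.27 + 1.57/0.539 + 2.72/1.49 = 5.876 d.
q = Δh / Σ(b_i/K_i) = 6.53 / 5.876 = 1.111 m/day.
In each layer the seepage velocity is v_i = q/n_i, so the layer transit time is t_i = b_i·n_i / q:
  layer 1 (clean gravel): t_1 = 2.85 × 0.20 / 1.111 = 0.5129 d
  layer 2 (medium sand): t_2 = 7.12 × 0.28 / 1.111 = 1.794 d
  layer 3 (silty sand): t_3 = 1.57 × 0.20 / 1.111 = 0.2826 d
  layer 4 (fine sand): t_4 = 2.72 × 0.24 / 1.111 = 0.5874 d
Total t = Σ t_i = 3.177 days.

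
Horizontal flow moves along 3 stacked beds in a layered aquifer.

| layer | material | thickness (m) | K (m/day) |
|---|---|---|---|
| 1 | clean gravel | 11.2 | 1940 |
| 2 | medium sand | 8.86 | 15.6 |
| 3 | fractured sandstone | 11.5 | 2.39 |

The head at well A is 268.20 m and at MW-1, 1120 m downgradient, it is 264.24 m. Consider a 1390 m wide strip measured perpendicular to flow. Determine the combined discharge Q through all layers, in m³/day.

Flow is parallel to layering, so each bed carries its own Darcy discharge and the transmissivities add.
Σ(K_i·b_i) = 1940×11.2 + 15.6×8.86 + 2.39×11.5 = 21894 m²/day.
Hydraulic gradient i = (268.20 − 264.24) / 1120 = 3.96 / 1120 = 0.003536.
Q = Σ(K_i·b_i) · W · i = 21894 × 1390 × 0.003536 = 1.076e+05 m³/day.

108000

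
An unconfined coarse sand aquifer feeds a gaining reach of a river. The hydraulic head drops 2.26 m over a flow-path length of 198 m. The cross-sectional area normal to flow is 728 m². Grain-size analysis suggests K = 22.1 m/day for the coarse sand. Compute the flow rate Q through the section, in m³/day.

184

Hydraulic gradient i = Δh / L = 2.26 / 198 = 0.01141.
Darcy's law: Q = K · A · i = 22.10 × 728.0 × 0.01141 = 183.6 m³/day.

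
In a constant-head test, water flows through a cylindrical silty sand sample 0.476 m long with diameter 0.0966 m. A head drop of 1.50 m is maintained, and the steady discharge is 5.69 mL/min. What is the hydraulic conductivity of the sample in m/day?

0.355

Cross-sectional area A = π·(d/2)² = π × (0.0966/2)² = 0.007329 m².
Convert discharge: 5.69 mL/min = 9.483e-08 m³/s.
Darcy's law rearranged: K = Q·L / (A·Δh) = 9.483e-08 × 0.476 / (0.007329 × 1.50) = 4.106e-06 m/s = 0.3548 m/day.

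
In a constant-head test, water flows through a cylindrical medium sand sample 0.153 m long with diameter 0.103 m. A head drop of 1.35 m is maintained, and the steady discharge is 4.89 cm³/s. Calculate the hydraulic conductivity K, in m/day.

Cross-sectional area A = π·(d/2)² = π × (0.103/2)² = 0.008332 m².
Convert discharge: 4.89 cm³/s = 4.890e-06 m³/s.
Darcy's law rearranged: K = Q·L / (A·Δh) = 4.890e-06 × 0.153 / (0.008332 × 1.35) = 6.651e-05 m/s = 5.747 m/day.

5.75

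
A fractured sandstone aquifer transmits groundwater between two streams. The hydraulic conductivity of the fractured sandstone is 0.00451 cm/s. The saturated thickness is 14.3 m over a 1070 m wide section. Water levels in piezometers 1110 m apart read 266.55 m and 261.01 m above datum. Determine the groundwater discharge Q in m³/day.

Convert K: 0.00451 cm/s × 864 = 3.897 m/day.
Cross-sectional area A = 1070 × 14.3 = 15301 m².
Hydraulic gradient i = (266.55 − 261.01) / 1110 = 5.54 / 1110 = 0.004991.
Darcy's law: Q = K · A · i = 3.897 × 15301 × 0.004991 = 297.6 m³/day.

298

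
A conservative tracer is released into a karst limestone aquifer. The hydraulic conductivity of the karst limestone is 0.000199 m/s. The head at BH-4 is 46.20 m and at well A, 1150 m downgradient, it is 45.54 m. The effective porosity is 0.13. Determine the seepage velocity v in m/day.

0.0759

Convert K: 0.000199 m/s × 86400 = 17.19 m/day.
Hydraulic gradient i = (46.20 − 45.54) / 1150 = 0.66 / 1150 = 0.0005739.
Darcy flux q = K · i = 17.19 × 0.0005739 = 0.009868 m/day.
Seepage velocity v = q / n_e = 0.009868 / 0.13 = 0.07590 m/day.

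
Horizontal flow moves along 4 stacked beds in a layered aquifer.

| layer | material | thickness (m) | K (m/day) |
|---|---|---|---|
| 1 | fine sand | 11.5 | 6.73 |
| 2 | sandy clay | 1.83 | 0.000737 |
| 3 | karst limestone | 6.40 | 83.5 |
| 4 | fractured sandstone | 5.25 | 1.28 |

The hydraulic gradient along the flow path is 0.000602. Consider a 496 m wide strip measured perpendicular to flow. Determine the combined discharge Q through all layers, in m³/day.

185

Flow is parallel to layering, so each bed carries its own Darcy discharge and the transmissivities add.
Σ(K_i·b_i) = 6.73×11.5 + 0.000737×1.83 + 83.5×6.40 + 1.28×5.25 = 618.5 m²/day.
Hydraulic gradient i = 0.000602.
Q = Σ(K_i·b_i) · W · i = 618.5 × 496 × 0.0006020 = 184.7 m³/day.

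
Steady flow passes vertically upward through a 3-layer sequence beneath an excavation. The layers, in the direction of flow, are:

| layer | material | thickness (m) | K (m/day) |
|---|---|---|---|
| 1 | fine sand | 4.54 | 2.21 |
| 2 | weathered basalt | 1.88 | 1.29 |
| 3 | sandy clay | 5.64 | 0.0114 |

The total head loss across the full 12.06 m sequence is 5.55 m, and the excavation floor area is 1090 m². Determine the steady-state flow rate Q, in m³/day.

12.1

Flow is perpendicular to layering, so the layers act in series and the equivalent K is the thickness-weighted harmonic mean.
Total thickness L = 4.54 + 1.88 + 5.64 = 12.06 m.
Σ(b_i/K_i) = 4.54/2.21 + 1.88/1.29 + 5.64/0.0114 = 498.2 d.
K_eq = L / Σ(b_i/K_i) = 12.06 / 498.2 = 0.02420 m/day.
Q = K_eq · A · (Δh/L) = 0.02420 × 1090 × (5.55/12.06) = 12.14 m³/day.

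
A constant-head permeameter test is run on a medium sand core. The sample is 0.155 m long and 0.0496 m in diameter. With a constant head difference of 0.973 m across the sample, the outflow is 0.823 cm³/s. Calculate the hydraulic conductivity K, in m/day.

Cross-sectional area A = π·(d/2)² = π × (0.0496/2)² = 0.001932 m².
Convert discharge: 0.823 cm³/s = 8.230e-07 m³/s.
Darcy's law rearranged: K = Q·L / (A·Δh) = 8.230e-07 × 0.155 / (0.001932 × 0.973) = 6.785e-05 m/s = 5.862 m/day.

5.86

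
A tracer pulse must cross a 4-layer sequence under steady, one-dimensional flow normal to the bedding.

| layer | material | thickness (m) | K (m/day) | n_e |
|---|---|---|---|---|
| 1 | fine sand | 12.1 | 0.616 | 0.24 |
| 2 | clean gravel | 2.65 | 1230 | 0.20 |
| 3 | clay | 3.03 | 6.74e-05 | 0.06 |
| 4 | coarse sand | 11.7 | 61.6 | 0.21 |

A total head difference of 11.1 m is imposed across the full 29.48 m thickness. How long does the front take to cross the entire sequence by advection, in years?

67.4

With flow normal to the layers, continuity requires the same specific discharge q through every layer.
Σ(b_i/K_i) = 12.1/0.616 + 2.65/1230 + 3.03/6.74e-05 + 11.7/61.6 = 44975 d.
q = Δh / Σ(b_i/K_i) = 11.1 / 44975 = 0.0002468 m/day.
In each layer the seepage velocity is v_i = q/n_i, so the layer transit time is t_i = b_i·n_i / q:
  layer 1 (fine sand): t_1 = 12.1 × 0.24 / 0.0002468 = 11767 d
  layer 2 (clean gravel): t_2 = 2.65 × 0.20 / 0.0002468 = 2147 d
  layer 3 (clay): t_3 = 3.03 × 0.06 / 0.0002468 = 736.6 d
  layer 4 (coarse sand): t_4 = 11.7 × 0.21 / 0.0002468 = 9955 d
Total t = Σ t_i = 24606 days = 67.37 years.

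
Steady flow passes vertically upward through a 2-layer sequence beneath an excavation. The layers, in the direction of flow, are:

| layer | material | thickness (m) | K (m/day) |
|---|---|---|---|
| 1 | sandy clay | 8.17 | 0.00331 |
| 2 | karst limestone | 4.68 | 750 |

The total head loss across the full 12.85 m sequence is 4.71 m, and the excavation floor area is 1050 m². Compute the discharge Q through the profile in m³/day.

Flow is perpendicular to layering, so the layers act in series and the equivalent K is the thickness-weighted harmonic mean.
Total thickness L = 8.17 + 4.68 = 12.85 m.
Σ(b_i/K_i) = 8.17/0.00331 + 4.68/750 = 2468 d.
K_eq = L / Σ(b_i/K_i) = 12.85 / 2468 = 0.005206 m/day.
Q = K_eq · A · (Δh/L) = 0.005206 × 1050 × (4.71/12.85) = 2.004 m³/day.

2.00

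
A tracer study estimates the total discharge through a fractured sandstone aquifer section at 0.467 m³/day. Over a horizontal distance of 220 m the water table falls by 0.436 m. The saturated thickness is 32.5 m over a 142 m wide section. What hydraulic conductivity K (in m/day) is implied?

Cross-sectional area A = 142 × 32.5 = 4615 m².
Hydraulic gradient i = Δh / L = 0.436 / 220 = 0.001982.
From Q = K·A·i, K = Q / (A·i) = 0.467 / (4615 × 0.001982) = 0.05106 m/day.

0.0511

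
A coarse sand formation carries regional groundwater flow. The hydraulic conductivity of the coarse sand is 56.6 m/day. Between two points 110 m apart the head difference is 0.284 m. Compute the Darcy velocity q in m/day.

Hydraulic gradient i = Δh / L = 0.284 / 110 = 0.002582.
Specific discharge q = K · i = 56.60 × 0.002582 = 0.1461 m/day.

0.146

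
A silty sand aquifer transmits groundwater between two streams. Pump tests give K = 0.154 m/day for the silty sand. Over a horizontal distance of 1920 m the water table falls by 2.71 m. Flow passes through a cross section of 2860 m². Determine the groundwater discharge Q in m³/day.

Hydraulic gradient i = Δh / L = 2.71 / 1920 = 0.001411.
Darcy's law: Q = K · A · i = 0.1540 × 2860 × 0.001411 = 0.6217 m³/day.

0.622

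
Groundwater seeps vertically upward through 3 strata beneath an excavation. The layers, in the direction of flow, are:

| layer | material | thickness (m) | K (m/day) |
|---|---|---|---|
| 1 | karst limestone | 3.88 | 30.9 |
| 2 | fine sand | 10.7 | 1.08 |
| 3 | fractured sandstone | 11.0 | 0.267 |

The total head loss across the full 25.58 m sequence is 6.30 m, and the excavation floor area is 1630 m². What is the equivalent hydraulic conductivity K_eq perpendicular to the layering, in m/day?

Flow is perpendicular to layering, so the layers act in series and the equivalent K is the thickness-weighted harmonic mean.
Total thickness L = 3.88 + 10.7 + 11.0 = 25.58 m.
Σ(b_i/K_i) = 3.88/30.9 + 10.7/1.08 + 11.0/0.267 = 51.23 d.
K_eq = L / Σ(b_i/K_i) = 25.58 / 51.23 = 0.4993 m/day.

0.499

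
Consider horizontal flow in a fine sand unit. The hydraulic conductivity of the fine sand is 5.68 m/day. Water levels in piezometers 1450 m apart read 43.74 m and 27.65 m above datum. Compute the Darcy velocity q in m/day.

Hydraulic gradient i = (43.74 − 27.65) / 1450 = 16.09 / 1450 = 0.01110.
Specific discharge q = K · i = 5.680 × 0.01110 = 0.06303 m/day.

0.0630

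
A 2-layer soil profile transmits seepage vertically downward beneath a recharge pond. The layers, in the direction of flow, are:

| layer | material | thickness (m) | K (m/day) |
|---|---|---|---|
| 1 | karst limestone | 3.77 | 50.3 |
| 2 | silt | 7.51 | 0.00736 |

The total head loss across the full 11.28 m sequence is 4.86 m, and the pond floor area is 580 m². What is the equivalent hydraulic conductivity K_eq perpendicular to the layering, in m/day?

Flow is perpendicular to layering, so the layers act in series and the equivalent K is the thickness-weighted harmonic mean.
Total thickness L = 3.77 + 7.51 = 11.28 m.
Σ(b_i/K_i) = 3.77/50.3 + 7.51/0.00736 = 1020 d.
K_eq = L / Σ(b_i/K_i) = 11.28 / 1020 = 0.01105 m/day.

0.0111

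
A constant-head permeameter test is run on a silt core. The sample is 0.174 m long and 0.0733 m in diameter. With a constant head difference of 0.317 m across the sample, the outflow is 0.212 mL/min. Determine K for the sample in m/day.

0.0397

Cross-sectional area A = π·(d/2)² = π × (0.0733/2)² = 0.004220 m².
Convert discharge: 0.212 mL/min = 3.533e-09 m³/s.
Darcy's law rearranged: K = Q·L / (A·Δh) = 3.533e-09 × 0.174 / (0.004220 × 0.317) = 4.596e-07 m/s = 0.03971 m/day.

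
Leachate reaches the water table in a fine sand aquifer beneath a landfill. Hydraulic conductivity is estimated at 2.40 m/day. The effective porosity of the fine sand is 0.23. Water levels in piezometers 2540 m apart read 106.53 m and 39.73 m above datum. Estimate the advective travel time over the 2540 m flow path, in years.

25.3

Hydraulic gradient i = (106.53 − 39.73) / 2540 = 66.8 / 2540 = 0.02630.
Darcy flux q = K · i = 2.400 × 0.02630 = 0.06312 m/day.
Seepage velocity v = q / n_e = 0.06312 / 0.23 = 0.2744 m/day.
Travel time t = L / v = 2540 / 0.2744 = 9256 days = 25.34 years.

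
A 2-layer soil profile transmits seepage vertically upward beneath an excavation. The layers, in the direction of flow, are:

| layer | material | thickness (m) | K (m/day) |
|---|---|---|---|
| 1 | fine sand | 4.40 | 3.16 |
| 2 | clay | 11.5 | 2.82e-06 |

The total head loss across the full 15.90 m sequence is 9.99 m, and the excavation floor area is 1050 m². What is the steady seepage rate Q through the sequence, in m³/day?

0.00257

Flow is perpendicular to layering, so the layers act in series and the equivalent K is the thickness-weighted harmonic mean.
Total thickness L = 4.40 + 11.5 = 15.90 m.
Σ(b_i/K_i) = 4.40/3.16 + 11.5/2.82e-06 = 4.078e+06 d.
K_eq = L / Σ(b_i/K_i) = 15.90 / 4.078e+06 = 3.899e-06 m/day.
Q = K_eq · A · (Δh/L) = 3.899e-06 × 1050 × (9.99/15.90) = 0.002572 m³/day.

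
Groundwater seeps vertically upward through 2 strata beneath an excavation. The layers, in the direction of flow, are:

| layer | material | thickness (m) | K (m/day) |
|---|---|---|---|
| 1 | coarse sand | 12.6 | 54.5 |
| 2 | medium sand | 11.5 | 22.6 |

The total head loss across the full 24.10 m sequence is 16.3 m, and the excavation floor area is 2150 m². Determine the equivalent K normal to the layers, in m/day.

Flow is perpendicular to layering, so the layers act in series and the equivalent K is the thickness-weighted harmonic mean.
Total thickness L = 12.6 + 11.5 = 24.10 m.
Σ(b_i/K_i) = 12.6/54.5 + 11.5/22.6 = 0.7400 d.
K_eq = L / Σ(b_i/K_i) = 24.10 / 0.7400 = 32.57 m/day.

32.6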